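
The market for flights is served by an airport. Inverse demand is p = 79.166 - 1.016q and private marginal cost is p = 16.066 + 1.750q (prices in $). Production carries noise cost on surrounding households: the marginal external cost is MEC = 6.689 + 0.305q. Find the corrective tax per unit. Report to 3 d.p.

Social marginal cost = private MC + MEC = 22.755 + 2.055q.
Set SMC = demand: 22.755 + 2.055q = 79.166 - 1.016q → q* = 18.3689.
The Pigouvian tax equals MEC at q*: 6.689 + 0.305×18.3689 = 12.2915.

tax = $12.292 per unit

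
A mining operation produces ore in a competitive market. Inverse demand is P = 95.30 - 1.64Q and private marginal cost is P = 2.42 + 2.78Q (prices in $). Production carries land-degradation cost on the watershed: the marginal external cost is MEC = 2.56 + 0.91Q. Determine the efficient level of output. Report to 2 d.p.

Q* = 16.95

Social marginal cost = private MC + MEC = 4.98 + 3.69Q.
Set SMC = demand: 4.98 + 3.69Q = 95.30 - 1.64Q → Q* = 16.9456.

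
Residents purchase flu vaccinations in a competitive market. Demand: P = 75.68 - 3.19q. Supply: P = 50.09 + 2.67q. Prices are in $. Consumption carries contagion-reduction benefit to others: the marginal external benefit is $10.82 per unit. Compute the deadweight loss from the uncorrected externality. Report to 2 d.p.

Market equilibrium (private): 50.09 + 2.67q = 75.68 - 3.19q → q_m = 4.3669.
Social marginal benefit = demand + MEB = 86.50 - 3.19q.
Set SMB = MC: 86.50 - 3.19q = 50.09 + 2.67q → q* = 6.2133.
The welfare-loss triangle has base |q_m − q*| and height MEB(q_m) (the vertical gap between SMB and MC is zero at q* and MEB at q_m).
DWL = ½ × 1.8464 × 10.8200 = 9.9890.

DWL = $9.99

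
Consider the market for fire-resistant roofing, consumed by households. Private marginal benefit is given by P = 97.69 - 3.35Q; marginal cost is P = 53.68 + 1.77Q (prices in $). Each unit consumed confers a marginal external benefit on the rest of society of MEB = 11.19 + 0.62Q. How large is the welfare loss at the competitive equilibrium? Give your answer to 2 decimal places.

Market equilibrium (private): 53.68 + 1.77Q = 97.69 - 3.35Q → Q_m = 8.5957.
Social marginal benefit = demand + MEB = 108.88 - 2.73Q.
Set SMB = MC: 108.88 - 2.73Q = 53.68 + 1.77Q → Q* = 12.2667.
The welfare-loss triangle has base |Q_m − Q*| and height MEB(Q_m) (the vertical gap between SMB and MC is zero at Q* and MEB at Q_m).
DWL = ½ × 3.6710 × 16.5193 = 30.3212.

DWL = $30.32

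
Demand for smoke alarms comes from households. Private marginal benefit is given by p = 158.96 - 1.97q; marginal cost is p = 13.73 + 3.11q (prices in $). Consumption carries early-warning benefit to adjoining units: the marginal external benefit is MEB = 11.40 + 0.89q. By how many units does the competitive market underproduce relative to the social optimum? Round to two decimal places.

8.79 units

Market equilibrium (private): 13.73 + 3.11q = 158.96 - 1.97q → q_m = 28.5886.
Social marginal benefit = demand + MEB = 170.36 - 1.08q.
Set SMB = MC: 170.36 - 1.08q = 13.73 + 3.11q → q* = 37.3819.
Gap = |28.5886 − 37.3819| = 8.7933.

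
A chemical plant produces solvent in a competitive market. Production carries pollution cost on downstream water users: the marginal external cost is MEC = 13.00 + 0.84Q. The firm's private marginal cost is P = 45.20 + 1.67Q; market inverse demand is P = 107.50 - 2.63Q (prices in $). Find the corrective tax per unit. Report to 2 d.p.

tax = $21.06 per unit

Social marginal cost = private MC + MEC = 58.20 + 2.51Q.
Set SMC = demand: 58.20 + 2.51Q = 107.50 - 2.63Q → Q* = 9.5914.
The Pigouvian tax equals MEC at Q*: 13.00 + 0.84×9.5914 = 21.0568.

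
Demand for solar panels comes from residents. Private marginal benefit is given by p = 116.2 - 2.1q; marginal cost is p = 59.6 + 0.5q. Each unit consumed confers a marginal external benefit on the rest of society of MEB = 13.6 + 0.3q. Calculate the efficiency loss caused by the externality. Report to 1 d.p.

DWL = 88.1

Market equilibrium (private): 59.6 + 0.5q = 116.2 - 2.1q → q_m = 21.7692.
Social marginal benefit = demand + MEB = 129.8 - 1.8q.
Set SMB = MC: 129.8 - 1.8q = 59.6 + 0.5q → q* = 30.5217.
Height of the DWL triangle at q_m is SMB(q_m) − MC(q_m) = MEB(q_m) = 20.1308.
DWL = ½ × 8.7525 × 20.1308 = 88.0974.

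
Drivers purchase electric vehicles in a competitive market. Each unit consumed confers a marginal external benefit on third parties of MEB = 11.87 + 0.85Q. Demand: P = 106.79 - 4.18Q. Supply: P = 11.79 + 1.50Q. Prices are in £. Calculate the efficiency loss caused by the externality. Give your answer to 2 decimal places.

DWL = £70.45

Market equilibrium (private): 11.79 + 1.50Q = 106.79 - 4.18Q → Q_m = 16.7254.
Social marginal benefit = demand + MEB = 118.66 - 3.33Q.
Set SMB = MC: 118.66 - 3.33Q = 11.79 + 1.50Q → Q* = 22.1263.
Between Q* and Q_m the wedge SMB − MC runs linearly from 0 to MEB(Q_m), so the loss is a triangle.
DWL = ½ × 5.4009 × 26.0865 = 70.4453.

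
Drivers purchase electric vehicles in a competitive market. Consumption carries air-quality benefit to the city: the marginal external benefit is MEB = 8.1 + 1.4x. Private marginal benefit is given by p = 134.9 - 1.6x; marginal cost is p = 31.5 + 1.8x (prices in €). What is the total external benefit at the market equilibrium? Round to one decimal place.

€893.7

Market equilibrium (private): 31.5 + 1.8x = 134.9 - 1.6x → x_m = 30.4118.
Total external benefit = ∫₀^{x_m} (8.1 + 1.4x) dx = 8.1×30.4118 + ½×1.4×30.4118² = 893.7499.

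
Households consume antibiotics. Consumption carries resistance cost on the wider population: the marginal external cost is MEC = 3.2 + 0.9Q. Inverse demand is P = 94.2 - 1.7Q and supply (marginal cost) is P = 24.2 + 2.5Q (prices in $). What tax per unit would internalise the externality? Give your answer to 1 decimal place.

tax = $15.0 per unit

Social marginal benefit = demand − MEC = 91.0 - 2.6Q.
Set SMB = MC: 91.0 - 2.6Q = 24.2 + 2.5Q → Q* = 13.0980.
The Pigouvian tax equals MEC at Q*: 3.2 + 0.9×13.0980 = 14.9882.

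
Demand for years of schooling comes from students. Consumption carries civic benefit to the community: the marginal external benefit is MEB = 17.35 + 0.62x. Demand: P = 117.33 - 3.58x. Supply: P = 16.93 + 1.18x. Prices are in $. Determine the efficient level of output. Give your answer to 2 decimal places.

Social marginal benefit = demand + MEB = 134.68 - 2.96x.
Set SMB = MC: 134.68 - 2.96x = 16.93 + 1.18x → x* = 28.4420.

x* = 28.44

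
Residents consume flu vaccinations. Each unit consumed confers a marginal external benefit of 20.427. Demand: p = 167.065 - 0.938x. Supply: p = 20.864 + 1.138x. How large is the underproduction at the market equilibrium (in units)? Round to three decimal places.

Market equilibrium (private): 20.864 + 1.138x = 167.065 - 0.938x → x_m = 70.4244.
Social marginal benefit = demand + MEB = 187.492 - 0.938x.
Set SMB = MC: 187.492 - 0.938x = 20.864 + 1.138x → x* = 80.2640.
Gap = |70.4244 − 80.2640| = 9.8396.

9.840 units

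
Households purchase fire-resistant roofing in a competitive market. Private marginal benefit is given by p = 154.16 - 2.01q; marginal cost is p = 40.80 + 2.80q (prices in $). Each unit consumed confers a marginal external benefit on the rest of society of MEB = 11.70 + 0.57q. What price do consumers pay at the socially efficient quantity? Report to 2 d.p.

P = $94.87

Social marginal benefit = demand + MEB = 165.86 - 1.44q.
Set SMB = MC: 165.86 - 1.44q = 40.80 + 2.80q → q* = 29.4953.
Consumer price on the demand curve at q*: 154.16 − 2.01×29.4953 = 94.8744.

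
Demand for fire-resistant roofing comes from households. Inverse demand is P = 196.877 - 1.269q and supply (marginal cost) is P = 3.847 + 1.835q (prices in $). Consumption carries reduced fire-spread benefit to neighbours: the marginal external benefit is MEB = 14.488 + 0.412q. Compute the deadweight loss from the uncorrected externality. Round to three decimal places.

Market equilibrium (private): 3.847 + 1.835q = 196.877 - 1.269q → q_m = 62.1875.
Social marginal benefit = demand + MEB = 211.365 - 0.857q.
Set SMB = MC: 211.365 - 0.857q = 3.847 + 1.835q → q* = 77.0869.
The welfare-loss triangle has base |q_m − q*| and height MEB(q_m) (the vertical gap between SMB and MC is zero at q* and MEB at q_m).
DWL = ½ × 14.8994 × 40.1093 = 298.8023.

DWL = $298.802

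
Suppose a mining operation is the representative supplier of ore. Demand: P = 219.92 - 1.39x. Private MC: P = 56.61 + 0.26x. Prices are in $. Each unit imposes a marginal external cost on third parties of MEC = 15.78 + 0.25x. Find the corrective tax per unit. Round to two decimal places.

tax = $35.19 per unit

Social marginal cost = private MC + MEC = 72.39 + 0.51x.
Set SMC = demand: 72.39 + 0.51x = 219.92 - 1.39x → x* = 77.6474.
The Pigouvian tax equals MEC at x*: 15.78 + 0.25×77.6474 = 35.1919.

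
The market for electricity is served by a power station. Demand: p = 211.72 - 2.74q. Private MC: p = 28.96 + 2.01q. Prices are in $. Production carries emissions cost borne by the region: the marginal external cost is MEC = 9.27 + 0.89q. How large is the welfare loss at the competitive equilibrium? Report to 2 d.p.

Market equilibrium (private): 28.96 + 2.01q = 211.72 - 2.74q → q_m = 38.4758.
Social marginal cost = private MC + MEC = 38.23 + 2.90q.
Set SMC = demand: 38.23 + 2.90q = 211.72 - 2.74q → q* = 30.7606.
Between q* and q_m the wedge SMC − demand runs linearly from 0 to MEC(q_m), so the loss is a triangle.
DWL = ½ × 7.7152 × 43.5135 = 167.8577.

DWL = $167.86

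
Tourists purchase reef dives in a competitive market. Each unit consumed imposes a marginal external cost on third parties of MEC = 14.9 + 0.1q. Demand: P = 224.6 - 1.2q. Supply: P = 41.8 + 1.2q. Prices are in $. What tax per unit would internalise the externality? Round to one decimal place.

tax = $21.6 per unit

Social marginal benefit = demand − MEC = 209.7 - 1.3q.
Set SMB = MC: 209.7 - 1.3q = 41.8 + 1.2q → q* = 67.1600.
The Pigouvian tax equals MEC at q*: 14.9 + 0.1×67.1600 = 21.6160.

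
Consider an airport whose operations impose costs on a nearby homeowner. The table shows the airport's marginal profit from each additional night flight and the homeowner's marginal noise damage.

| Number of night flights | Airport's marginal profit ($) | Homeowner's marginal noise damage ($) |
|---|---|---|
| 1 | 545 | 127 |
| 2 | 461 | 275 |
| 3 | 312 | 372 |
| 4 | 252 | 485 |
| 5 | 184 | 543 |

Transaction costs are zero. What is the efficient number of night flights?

Bargaining reaches the level where marginal profit last exceeds marginal noise damage.
That holds through level 2 (461 ≥ 275) but not at 3 (312 < 372).

2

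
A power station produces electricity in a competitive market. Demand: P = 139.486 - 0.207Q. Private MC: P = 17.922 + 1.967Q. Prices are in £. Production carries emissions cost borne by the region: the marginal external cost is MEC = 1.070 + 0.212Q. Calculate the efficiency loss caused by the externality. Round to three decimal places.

DWL = £35.004

Market equilibrium (private): 17.922 + 1.967Q = 139.486 - 0.207Q → Q_m = 55.9172.
Social marginal cost = private MC + MEC = 18.992 + 2.179Q.
Set SMC = demand: 18.992 + 2.179Q = 139.486 - 0.207Q → Q* = 50.5004.
The loss is the area between SMC and demand from Q* to Q_m; with linear curves that's a triangle of height MEC(Q_m).
DWL = ½ × 5.4168 × 12.9244 = 35.0044.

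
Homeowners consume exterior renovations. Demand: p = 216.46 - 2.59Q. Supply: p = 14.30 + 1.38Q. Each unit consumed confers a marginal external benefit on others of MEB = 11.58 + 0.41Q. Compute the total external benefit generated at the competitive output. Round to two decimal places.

Market equilibrium (private): 14.30 + 1.38Q = 216.46 - 2.59Q → Q_m = 50.9219.
Total external benefit = ∫₀^{Q_m} (11.58 + 0.41Q) dQ = 11.58×50.9219 + ½×0.41×50.9219² = 1121.2488.

1121.25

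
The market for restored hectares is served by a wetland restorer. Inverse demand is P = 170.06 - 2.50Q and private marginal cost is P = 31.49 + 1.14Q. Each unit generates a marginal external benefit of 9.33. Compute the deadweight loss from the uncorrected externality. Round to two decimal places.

Market equilibrium (private): 31.49 + 1.14Q = 170.06 - 2.50Q → Q_m = 38.0687.
Social marginal cost = private MC − MEB = 22.16 + 1.14Q.
Set SMC = demand: 22.16 + 1.14Q = 170.06 - 2.50Q → Q* = 40.6319.
Between Q* and Q_m the wedge demand − SMC runs linearly from 0 to MEB(Q_m), so the loss is a triangle.
DWL = ½ × 2.5632 × 9.3300 = 11.9573.

DWL = 11.96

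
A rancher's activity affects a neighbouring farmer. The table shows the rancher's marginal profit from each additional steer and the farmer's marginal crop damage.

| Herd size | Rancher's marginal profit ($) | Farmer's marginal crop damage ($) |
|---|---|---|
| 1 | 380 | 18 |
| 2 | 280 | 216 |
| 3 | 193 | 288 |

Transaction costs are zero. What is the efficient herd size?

2

Bargaining reaches the level where marginal profit last exceeds marginal crop damage.
That holds through level 2 (280 ≥ 216) but not at 3 (193 < 288).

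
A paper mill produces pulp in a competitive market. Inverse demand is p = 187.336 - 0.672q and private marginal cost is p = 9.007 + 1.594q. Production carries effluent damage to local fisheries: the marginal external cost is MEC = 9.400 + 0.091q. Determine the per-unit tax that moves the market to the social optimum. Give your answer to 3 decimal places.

tax = 15.922 per unit

Social marginal cost = private MC + MEC = 18.407 + 1.685q.
Set SMC = demand: 18.407 + 1.685q = 187.336 - 0.672q → q* = 71.6712.
The Pigouvian tax equals MEC at q*: 9.400 + 0.091×71.6712 = 15.9221.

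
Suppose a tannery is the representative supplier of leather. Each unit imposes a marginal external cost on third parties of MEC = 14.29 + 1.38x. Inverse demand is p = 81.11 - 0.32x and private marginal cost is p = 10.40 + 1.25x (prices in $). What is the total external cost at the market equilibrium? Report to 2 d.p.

Market equilibrium (private): 10.40 + 1.25x = 81.11 - 0.32x → x_m = 45.0382.
Total external cost = ∫₀^{x_m} (14.29 + 1.38x) dx = 14.29×45.0382 + ½×1.38×45.0382² = 2043.2191.

$2043.22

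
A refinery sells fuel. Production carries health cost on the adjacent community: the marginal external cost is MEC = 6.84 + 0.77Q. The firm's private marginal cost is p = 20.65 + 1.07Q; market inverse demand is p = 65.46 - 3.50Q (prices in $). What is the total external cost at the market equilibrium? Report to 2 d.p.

$104.08

Market equilibrium (private): 20.65 + 1.07Q = 65.46 - 3.50Q → Q_m = 9.8053.
Total external cost = ∫₀^{Q_m} (6.84 + 0.77Q) dQ = 6.84×9.8053 + ½×0.77×9.8053² = 104.0837.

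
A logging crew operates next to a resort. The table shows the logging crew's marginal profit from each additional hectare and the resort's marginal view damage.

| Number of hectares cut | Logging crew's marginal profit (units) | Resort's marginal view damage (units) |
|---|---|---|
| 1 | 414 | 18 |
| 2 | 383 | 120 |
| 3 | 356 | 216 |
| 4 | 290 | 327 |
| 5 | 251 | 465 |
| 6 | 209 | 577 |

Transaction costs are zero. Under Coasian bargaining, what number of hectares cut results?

3

Bargaining reaches the level where marginal profit last exceeds marginal view damage.
That holds through level 3 (356 ≥ 216) but not at 4 (290 < 327).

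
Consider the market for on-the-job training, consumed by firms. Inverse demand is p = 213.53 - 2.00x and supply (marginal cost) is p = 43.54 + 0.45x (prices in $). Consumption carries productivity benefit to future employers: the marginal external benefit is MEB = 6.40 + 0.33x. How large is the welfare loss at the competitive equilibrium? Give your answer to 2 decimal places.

Market equilibrium (private): 43.54 + 0.45x = 213.53 - 2.00x → x_m = 69.3837.
Social marginal benefit = demand + MEB = 219.93 - 1.67x.
Set SMB = MC: 219.93 - 1.67x = 43.54 + 0.45x → x* = 83.2028.
The welfare-loss triangle has base |x_m − x*| and height MEB(x_m) (the vertical gap between SMB and MC is zero at x* and MEB at x_m).
DWL = ½ × 13.8191 × 29.2966 = 202.4263.

DWL = $202.43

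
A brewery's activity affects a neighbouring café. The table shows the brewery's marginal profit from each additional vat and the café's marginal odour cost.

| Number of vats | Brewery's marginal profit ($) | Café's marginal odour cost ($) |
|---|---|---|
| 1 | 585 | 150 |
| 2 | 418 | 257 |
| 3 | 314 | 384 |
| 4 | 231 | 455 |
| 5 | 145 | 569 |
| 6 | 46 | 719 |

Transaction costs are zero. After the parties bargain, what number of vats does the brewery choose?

Bargaining reaches the level where marginal profit last exceeds marginal odour cost.
That holds through level 2 (418 ≥ 257) but not at 3 (314 < 384).

2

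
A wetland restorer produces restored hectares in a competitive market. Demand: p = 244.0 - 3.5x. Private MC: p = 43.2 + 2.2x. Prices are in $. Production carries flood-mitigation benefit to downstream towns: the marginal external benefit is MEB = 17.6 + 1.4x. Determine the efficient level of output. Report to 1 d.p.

Social marginal cost = private MC − MEB = 25.6 + 0.8x.
Set SMC = demand: 25.6 + 0.8x = 244.0 - 3.5x → x* = 50.7907.

x* = 50.8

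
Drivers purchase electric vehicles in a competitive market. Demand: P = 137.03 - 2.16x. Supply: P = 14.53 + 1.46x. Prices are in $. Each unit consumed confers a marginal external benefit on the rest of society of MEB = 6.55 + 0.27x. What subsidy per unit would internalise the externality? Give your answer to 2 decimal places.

subsidy = $16.95 per unit

Social marginal benefit = demand + MEB = 143.58 - 1.89x.
Set SMB = MC: 143.58 - 1.89x = 14.53 + 1.46x → x* = 38.5224.
The Pigouvian subsidy equals MEB at x*: 6.55 + 0.27×38.5224 = 16.9510.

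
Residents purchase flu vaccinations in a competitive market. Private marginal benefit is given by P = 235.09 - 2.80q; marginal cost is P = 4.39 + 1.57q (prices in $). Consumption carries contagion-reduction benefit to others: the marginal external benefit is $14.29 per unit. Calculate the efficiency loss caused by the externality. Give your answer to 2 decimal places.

DWL = $23.36

Market equilibrium (private): 4.39 + 1.57q = 235.09 - 2.80q → q_m = 52.7918.
Social marginal benefit = demand + MEB = 249.38 - 2.80q.
Set SMB = MC: 249.38 - 2.80q = 4.39 + 1.57q → q* = 56.0618.
The welfare-loss triangle has base |q_m − q*| and height MEB(q_m) (the vertical gap between SMB and MC is zero at q* and MEB at q_m).
DWL = ½ × 3.2700 × 14.2900 = 23.3642.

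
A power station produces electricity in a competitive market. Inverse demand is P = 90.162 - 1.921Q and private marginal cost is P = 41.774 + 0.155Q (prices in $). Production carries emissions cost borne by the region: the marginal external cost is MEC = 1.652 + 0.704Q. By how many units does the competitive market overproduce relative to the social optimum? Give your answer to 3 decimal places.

6.497 units

Market equilibrium (private): 41.774 + 0.155Q = 90.162 - 1.921Q → Q_m = 23.3083.
Social marginal cost = private MC + MEC = 43.426 + 0.859Q.
Set SMC = demand: 43.426 + 0.859Q = 90.162 - 1.921Q → Q* = 16.8115.
Gap = |23.3083 − 16.8115| = 6.4968.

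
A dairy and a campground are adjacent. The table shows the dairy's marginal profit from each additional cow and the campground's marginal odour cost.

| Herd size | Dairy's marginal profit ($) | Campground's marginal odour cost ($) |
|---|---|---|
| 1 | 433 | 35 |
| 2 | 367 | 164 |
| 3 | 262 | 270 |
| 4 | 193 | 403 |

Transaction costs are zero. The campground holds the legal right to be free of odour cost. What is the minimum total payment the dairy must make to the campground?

Efficient level: marginal profit ≥ marginal odour cost through level 2, so k* = 2.
With the campground holding the right, the dairy must at least compensate total damage at k*: 35 + 164 = 199.

$199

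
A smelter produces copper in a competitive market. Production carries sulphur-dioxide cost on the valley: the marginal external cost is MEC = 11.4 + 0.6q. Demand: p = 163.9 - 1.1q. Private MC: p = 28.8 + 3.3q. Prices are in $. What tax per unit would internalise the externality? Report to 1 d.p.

Social marginal cost = private MC + MEC = 40.2 + 3.9q.
Set SMC = demand: 40.2 + 3.9q = 163.9 - 1.1q → q* = 24.7400.
The Pigouvian tax equals MEC at q*: 11.4 + 0.6×24.7400 = 26.2440.

tax = $26.2 per unit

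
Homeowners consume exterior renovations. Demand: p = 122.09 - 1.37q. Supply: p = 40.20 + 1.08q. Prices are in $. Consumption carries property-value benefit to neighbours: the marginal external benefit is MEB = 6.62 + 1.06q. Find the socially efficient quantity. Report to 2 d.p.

q* = 63.68

Social marginal benefit = demand + MEB = 128.71 - 0.31q.
Set SMB = MC: 128.71 - 0.31q = 40.20 + 1.08q → q* = 63.6763.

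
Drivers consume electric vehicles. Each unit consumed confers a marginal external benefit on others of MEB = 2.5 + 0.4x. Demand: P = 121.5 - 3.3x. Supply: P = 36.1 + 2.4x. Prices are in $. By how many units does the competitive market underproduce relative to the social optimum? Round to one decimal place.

1.6 units

Market equilibrium (private): 36.1 + 2.4x = 121.5 - 3.3x → x_m = 14.9825.
Social marginal benefit = demand + MEB = 124.0 - 2.9x.
Set SMB = MC: 124.0 - 2.9x = 36.1 + 2.4x → x* = 16.5849.
Gap = |14.9825 − 16.5849| = 1.6024.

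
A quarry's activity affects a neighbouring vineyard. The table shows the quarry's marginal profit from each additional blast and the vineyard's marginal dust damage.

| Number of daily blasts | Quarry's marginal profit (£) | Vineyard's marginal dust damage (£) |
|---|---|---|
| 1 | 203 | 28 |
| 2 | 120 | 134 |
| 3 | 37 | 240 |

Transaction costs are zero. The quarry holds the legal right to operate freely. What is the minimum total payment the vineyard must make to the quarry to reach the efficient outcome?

Left alone the quarry would choose level 3 (marginal profit stays positive).
Efficient level: k* = 1 (marginal profit ≥ marginal dust damage through 1).
The vineyard must at least cover the quarry's forgone profit from cutting 3→1: 120 + 37 = 157.

£157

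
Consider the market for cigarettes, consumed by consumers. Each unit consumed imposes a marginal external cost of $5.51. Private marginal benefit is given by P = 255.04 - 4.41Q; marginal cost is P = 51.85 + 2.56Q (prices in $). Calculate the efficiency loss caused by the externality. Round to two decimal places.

DWL = $2.18

Market equilibrium (private): 51.85 + 2.56Q = 255.04 - 4.41Q → Q_m = 29.1521.
Social marginal benefit = demand − MEC = 249.53 - 4.41Q.
Set SMB = MC: 249.53 - 4.41Q = 51.85 + 2.56Q → Q* = 28.3615.
Between Q* and Q_m the wedge MC − SMB runs linearly from 0 to MEC(Q_m), so the loss is a triangle.
DWL = ½ × 0.7906 × 5.5100 = 2.1781.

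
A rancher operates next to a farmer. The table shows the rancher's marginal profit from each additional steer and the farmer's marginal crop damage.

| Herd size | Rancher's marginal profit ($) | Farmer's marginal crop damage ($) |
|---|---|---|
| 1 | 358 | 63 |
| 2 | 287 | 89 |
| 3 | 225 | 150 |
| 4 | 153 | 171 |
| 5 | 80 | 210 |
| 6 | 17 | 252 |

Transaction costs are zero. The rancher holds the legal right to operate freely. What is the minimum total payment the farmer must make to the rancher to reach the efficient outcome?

$250

Left alone the rancher would choose level 6 (marginal profit stays positive).
Efficient level: k* = 3 (marginal profit ≥ marginal crop damage through 3).
The farmer must at least cover the rancher's forgone profit from cutting 6→3: 153 + 80 + 17 = 250.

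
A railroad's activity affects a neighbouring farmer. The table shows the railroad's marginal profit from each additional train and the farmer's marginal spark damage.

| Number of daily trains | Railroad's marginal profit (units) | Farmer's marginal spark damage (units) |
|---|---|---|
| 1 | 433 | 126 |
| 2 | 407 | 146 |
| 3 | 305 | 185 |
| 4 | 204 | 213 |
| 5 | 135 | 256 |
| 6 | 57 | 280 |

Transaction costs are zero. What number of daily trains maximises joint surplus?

3

Bargaining reaches the level where marginal profit last exceeds marginal spark damage.
That holds through level 3 (305 ≥ 185) but not at 4 (204 < 213).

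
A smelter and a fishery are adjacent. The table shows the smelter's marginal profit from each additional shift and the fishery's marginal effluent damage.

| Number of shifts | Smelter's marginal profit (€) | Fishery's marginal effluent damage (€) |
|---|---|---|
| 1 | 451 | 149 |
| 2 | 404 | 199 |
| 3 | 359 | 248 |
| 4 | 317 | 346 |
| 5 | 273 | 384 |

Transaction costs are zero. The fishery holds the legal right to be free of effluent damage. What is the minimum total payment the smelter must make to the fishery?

€596

Efficient level: marginal profit ≥ marginal effluent damage through level 3, so k* = 3.
With the fishery holding the right, the smelter must at least compensate total damage at k*: 149 + 199 + 248 = 596.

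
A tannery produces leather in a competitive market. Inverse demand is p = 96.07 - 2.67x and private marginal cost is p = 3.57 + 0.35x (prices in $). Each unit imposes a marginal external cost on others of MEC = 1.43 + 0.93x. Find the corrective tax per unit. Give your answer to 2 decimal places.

Social marginal cost = private MC + MEC = 5.00 + 1.28x.
Set SMC = demand: 5.00 + 1.28x = 96.07 - 2.67x → x* = 23.0557.
The Pigouvian tax equals MEC at x*: 1.43 + 0.93×23.0557 = 22.8718.

tax = $22.87 per unit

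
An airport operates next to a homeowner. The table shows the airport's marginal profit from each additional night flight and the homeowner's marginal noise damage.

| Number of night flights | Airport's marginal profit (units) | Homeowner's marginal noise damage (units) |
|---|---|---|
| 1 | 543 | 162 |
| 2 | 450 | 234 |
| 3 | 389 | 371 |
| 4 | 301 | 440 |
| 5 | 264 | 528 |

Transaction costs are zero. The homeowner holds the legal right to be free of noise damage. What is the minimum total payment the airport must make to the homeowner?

767

Efficient level: marginal profit ≥ marginal noise damage through level 3, so k* = 3.
With the homeowner holding the right, the airport must at least compensate total damage at k*: 162 + 234 + 371 = 767.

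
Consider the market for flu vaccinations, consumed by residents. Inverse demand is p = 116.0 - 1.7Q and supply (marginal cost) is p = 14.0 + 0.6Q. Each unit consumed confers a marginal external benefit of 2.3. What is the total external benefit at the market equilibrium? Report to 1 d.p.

102.0

Market equilibrium (private): 14.0 + 0.6Q = 116.0 - 1.7Q → Q_m = 44.3478.
Total external benefit = MEB × Q_m = 2.3 × 44.3478 = 101.9999.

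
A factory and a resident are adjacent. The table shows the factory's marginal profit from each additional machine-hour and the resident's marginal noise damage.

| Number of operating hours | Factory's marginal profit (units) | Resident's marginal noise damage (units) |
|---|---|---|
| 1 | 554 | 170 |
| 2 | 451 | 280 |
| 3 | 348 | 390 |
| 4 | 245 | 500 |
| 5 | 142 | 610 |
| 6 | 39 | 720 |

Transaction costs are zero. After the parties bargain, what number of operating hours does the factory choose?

2

Bargaining reaches the level where marginal profit last exceeds marginal noise damage.
That holds through level 2 (451 ≥ 280) but not at 3 (348 < 390).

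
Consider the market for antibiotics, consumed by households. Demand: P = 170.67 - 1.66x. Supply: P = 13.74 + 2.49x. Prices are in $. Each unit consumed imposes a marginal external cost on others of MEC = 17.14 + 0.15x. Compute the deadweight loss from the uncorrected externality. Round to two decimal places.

Market equilibrium (private): 13.74 + 2.49x = 170.67 - 1.66x → x_m = 37.8145.
Social marginal benefit = demand − MEC = 153.53 - 1.81x.
Set SMB = MC: 153.53 - 1.81x = 13.74 + 2.49x → x* = 32.5093.
Height of the DWL triangle at x_m is MC(x_m) − SMB(x_m) = MEC(x_m) = 22.8122.
DWL = ½ × 5.3052 × 22.8122 = 60.5116.

DWL = $60.51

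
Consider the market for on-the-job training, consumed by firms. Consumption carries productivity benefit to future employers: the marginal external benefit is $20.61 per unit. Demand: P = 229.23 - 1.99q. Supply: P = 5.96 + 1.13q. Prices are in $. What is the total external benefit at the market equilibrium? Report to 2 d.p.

$1474.87

Market equilibrium (private): 5.96 + 1.13q = 229.23 - 1.99q → q_m = 71.5609.
Total external benefit = MEB × q_m = 20.61 × 71.5609 = 1474.8701.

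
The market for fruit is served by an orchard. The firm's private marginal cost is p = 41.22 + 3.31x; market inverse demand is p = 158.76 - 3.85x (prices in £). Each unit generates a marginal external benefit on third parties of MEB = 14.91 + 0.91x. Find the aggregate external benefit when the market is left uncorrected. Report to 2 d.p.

Market equilibrium (private): 41.22 + 3.31x = 158.76 - 3.85x → x_m = 16.4162.
Total external benefit = ∫₀^{x_m} (14.91 + 0.91x) dx = 14.91×16.4162 + ½×0.91×16.4162² = 367.3842.

£367.38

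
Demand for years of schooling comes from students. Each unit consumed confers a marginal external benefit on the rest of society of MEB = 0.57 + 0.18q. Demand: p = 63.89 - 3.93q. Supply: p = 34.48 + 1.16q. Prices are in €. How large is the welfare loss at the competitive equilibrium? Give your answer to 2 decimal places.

DWL = €0.26

Market equilibrium (private): 34.48 + 1.16q = 63.89 - 3.93q → q_m = 5.7780.
Social marginal benefit = demand + MEB = 64.46 - 3.75q.
Set SMB = MC: 64.46 - 3.75q = 34.48 + 1.16q → q* = 6.1059.
Between q* and q_m the wedge SMB − MC runs linearly from 0 to MEB(q_m), so the loss is a triangle.
DWL = ½ × 0.3279 × 1.6100 = 0.2640.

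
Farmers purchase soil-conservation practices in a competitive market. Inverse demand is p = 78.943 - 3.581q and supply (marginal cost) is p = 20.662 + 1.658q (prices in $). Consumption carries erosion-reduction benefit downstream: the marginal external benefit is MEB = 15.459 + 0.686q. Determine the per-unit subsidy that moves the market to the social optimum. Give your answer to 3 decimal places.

Social marginal benefit = demand + MEB = 94.402 - 2.895q.
Set SMB = MC: 94.402 - 2.895q = 20.662 + 1.658q → q* = 16.1959.
The Pigouvian subsidy equals MEB at q*: 15.459 + 0.686×16.1959 = 26.5694.

subsidy = $26.569 per unit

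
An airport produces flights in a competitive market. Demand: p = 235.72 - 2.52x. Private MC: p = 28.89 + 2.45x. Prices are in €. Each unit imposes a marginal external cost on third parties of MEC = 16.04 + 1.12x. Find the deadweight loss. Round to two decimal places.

DWL = €322.25

Market equilibrium (private): 28.89 + 2.45x = 235.72 - 2.52x → x_m = 41.6157.
Social marginal cost = private MC + MEC = 44.93 + 3.57x.
Set SMC = demand: 44.93 + 3.57x = 235.72 - 2.52x → x* = 31.3284.
The loss is the area between SMC and demand from x* to x_m; with linear curves that's a triangle of height MEC(x_m).
DWL = ½ × 10.2873 × 62.6496 = 322.2476.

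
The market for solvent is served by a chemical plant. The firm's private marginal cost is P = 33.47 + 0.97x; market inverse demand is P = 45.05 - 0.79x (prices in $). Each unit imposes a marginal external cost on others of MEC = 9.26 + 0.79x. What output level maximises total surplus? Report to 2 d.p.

x* = 0.91

Social marginal cost = private MC + MEC = 42.73 + 1.76x.
Set SMC = demand: 42.73 + 1.76x = 45.05 - 0.79x → x* = 0.9098.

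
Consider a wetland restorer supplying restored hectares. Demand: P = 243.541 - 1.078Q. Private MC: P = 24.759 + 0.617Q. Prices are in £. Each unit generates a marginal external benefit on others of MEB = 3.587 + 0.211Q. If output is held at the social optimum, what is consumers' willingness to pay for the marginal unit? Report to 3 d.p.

Social marginal cost = private MC − MEB = 21.172 + 0.406Q.
Set SMC = demand: 21.172 + 0.406Q = 243.541 - 1.078Q → Q* = 149.8443.
Consumer price on the demand curve at Q*: 243.541 − 1.078×149.8443 = 82.0088.

P = £82.009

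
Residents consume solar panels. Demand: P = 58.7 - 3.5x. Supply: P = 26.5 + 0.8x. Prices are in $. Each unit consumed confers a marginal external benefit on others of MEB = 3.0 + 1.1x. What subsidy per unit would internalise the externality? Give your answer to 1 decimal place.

subsidy = $15.1 per unit

Social marginal benefit = demand + MEB = 61.7 - 2.4x.
Set SMB = MC: 61.7 - 2.4x = 26.5 + 0.8x → x* = 11.0000.
The Pigouvian subsidy equals MEB at x*: 3.0 + 1.1×11.0000 = 15.1000.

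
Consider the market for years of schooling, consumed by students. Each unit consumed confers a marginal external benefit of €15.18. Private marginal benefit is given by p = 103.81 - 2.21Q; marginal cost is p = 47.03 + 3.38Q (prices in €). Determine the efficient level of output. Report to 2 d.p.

Q* = 12.87

Social marginal benefit = demand + MEB = 118.99 - 2.21Q.
Set SMB = MC: 118.99 - 2.21Q = 47.03 + 3.38Q → Q* = 12.8730.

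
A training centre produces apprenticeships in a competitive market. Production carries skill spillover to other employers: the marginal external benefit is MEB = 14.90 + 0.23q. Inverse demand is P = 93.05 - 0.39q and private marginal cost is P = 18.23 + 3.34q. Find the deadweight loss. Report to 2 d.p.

DWL = 54.40

Market equilibrium (private): 18.23 + 3.34q = 93.05 - 0.39q → q_m = 20.0590.
Social marginal cost = private MC − MEB = 3.33 + 3.11q.
Set SMC = demand: 3.33 + 3.11q = 93.05 - 0.39q → q* = 25.6343.
The welfare-loss triangle has base |q_m − q*| and height MEB(q_m) (the vertical gap between SMC and demand is zero at q* and MEB at q_m).
DWL = ½ × 5.5753 × 19.5136 = 54.3971.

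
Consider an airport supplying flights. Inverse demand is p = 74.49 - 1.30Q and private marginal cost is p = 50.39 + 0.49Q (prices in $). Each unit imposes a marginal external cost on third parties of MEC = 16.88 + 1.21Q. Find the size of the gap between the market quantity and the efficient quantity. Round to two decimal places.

11.06 units

Market equilibrium (private): 50.39 + 0.49Q = 74.49 - 1.30Q → Q_m = 13.4637.
Social marginal cost = private MC + MEC = 67.27 + 1.70Q.
Set SMC = demand: 67.27 + 1.70Q = 74.49 - 1.30Q → Q* = 2.4067.
Gap = |13.4637 − 2.4067| = 11.0570.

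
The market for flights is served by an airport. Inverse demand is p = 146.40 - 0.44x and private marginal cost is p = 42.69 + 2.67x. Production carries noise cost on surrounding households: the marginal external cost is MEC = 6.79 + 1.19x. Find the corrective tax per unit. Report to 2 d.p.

Social marginal cost = private MC + MEC = 49.48 + 3.86x.
Set SMC = demand: 49.48 + 3.86x = 146.40 - 0.44x → x* = 22.5395.
The Pigouvian tax equals MEC at x*: 6.79 + 1.19×22.5395 = 33.6120.

tax = 33.61 per unit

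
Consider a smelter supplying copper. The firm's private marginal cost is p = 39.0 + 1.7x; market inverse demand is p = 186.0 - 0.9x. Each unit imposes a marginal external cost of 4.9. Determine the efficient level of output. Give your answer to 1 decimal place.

x* = 54.7

Social marginal cost = private MC + MEC = 43.9 + 1.7x.
Set SMC = demand: 43.9 + 1.7x = 186.0 - 0.9x → x* = 54.6538.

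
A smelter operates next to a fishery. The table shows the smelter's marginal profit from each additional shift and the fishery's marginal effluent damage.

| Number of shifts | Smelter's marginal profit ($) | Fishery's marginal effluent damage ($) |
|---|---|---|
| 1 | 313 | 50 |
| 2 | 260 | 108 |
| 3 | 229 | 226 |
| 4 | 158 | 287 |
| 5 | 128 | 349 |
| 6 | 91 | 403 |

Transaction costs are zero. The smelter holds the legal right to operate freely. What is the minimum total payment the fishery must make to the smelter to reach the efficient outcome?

$377

Left alone the smelter would choose level 6 (marginal profit stays positive).
Efficient level: k* = 3 (marginal profit ≥ marginal effluent damage through 3).
The fishery must at least cover the smelter's forgone profit from cutting 6→3: 158 + 128 + 91 = 377.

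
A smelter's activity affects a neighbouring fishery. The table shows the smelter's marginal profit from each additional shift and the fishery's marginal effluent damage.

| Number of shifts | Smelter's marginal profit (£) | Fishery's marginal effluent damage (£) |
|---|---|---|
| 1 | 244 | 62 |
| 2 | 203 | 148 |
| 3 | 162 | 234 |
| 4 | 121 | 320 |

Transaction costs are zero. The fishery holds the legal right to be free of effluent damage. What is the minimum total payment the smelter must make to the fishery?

£210

Efficient level: marginal profit ≥ marginal effluent damage through level 2, so k* = 2.
With the fishery holding the right, the smelter must at least compensate total damage at k*: 62 + 148 = 210.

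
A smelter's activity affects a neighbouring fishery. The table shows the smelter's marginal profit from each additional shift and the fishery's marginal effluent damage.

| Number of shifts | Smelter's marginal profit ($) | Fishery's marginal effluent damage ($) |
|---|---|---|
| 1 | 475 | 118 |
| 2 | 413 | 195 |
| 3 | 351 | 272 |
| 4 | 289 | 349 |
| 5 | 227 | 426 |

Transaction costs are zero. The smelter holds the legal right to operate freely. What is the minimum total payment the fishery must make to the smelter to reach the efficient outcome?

$516

Left alone the smelter would choose level 5 (marginal profit stays positive).
Efficient level: k* = 3 (marginal profit ≥ marginal effluent damage through 3).
The fishery must at least cover the smelter's forgone profit from cutting 5→3: 289 + 227 = 516.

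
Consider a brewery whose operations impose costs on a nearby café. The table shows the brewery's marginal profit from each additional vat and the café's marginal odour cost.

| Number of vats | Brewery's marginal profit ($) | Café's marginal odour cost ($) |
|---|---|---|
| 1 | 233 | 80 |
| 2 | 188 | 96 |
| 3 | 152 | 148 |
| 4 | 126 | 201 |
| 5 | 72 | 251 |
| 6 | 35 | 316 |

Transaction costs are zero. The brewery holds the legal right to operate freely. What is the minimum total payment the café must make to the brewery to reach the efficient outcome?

$233

Left alone the brewery would choose level 6 (marginal profit stays positive).
Efficient level: k* = 3 (marginal profit ≥ marginal odour cost through 3).
The café must at least cover the brewery's forgone profit from cutting 6→3: 126 + 72 + 35 = 233.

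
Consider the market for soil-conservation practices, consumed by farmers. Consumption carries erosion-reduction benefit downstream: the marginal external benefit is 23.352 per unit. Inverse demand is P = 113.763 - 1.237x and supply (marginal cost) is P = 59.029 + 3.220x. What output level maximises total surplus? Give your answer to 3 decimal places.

Social marginal benefit = demand + MEB = 137.115 - 1.237x.
Set SMB = MC: 137.115 - 1.237x = 59.029 + 3.220x → x* = 17.5199.

x* = 17.520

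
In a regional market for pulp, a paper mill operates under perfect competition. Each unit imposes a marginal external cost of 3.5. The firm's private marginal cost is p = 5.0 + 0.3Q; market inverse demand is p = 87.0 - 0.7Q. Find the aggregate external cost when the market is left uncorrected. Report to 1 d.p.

Market equilibrium (private): 5.0 + 0.3Q = 87.0 - 0.7Q → Q_m = 82.0000.
Total external cost = MEC × Q_m = 3.5 × 82.0000 = 287.0000.

287.0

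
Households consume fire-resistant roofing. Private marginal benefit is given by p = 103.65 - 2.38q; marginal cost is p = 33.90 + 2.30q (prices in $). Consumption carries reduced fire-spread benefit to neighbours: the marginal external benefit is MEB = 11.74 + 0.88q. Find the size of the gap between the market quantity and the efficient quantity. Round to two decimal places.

Market equilibrium (private): 33.90 + 2.30q = 103.65 - 2.38q → q_m = 14.9038.
Social marginal benefit = demand + MEB = 115.39 - 1.50q.
Set SMB = MC: 115.39 - 1.50q = 33.90 + 2.30q → q* = 21.4447.
Gap = |14.9038 − 21.4447| = 6.5409.

6.54 units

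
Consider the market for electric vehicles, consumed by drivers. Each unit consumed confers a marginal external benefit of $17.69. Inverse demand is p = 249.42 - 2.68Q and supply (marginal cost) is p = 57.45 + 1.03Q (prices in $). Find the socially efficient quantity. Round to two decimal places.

Social marginal benefit = demand + MEB = 267.11 - 2.68Q.
Set SMB = MC: 267.11 - 2.68Q = 57.45 + 1.03Q → Q* = 56.5121.

Q* = 56.51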